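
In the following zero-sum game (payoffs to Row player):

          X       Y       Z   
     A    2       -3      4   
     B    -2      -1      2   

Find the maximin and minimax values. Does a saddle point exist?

Maximin = -2, Minimax = -1, Saddle: False

Work:
Row minimums: [-3, -2] → maximin = -2
Column maximums: [2, -1, 4] → minimax = -1
No saddle point (maximin ≠ minimax). Mixed strategy needed.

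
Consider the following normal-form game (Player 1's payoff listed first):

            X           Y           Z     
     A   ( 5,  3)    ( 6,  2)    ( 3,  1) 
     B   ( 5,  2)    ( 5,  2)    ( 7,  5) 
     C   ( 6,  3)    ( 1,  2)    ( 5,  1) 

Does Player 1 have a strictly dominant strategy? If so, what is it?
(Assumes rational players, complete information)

No strictly dominant strategy exists for Player 1

Work:
A strategy strictly dominates another if it gives a strictly higher payoff against every opponent action. Compare each pair of P1's strategies column-by-column:
  A vs B: [5 vs 5, 6 vs 5, 3 vs 7] → A does not strictly dominate B (column X: 5 ≤ 5)
  A vs C: [5 vs 6, 6 vs 1, 3 vs 5] → A does not strictly dominate C (column X: 5 ≤ 6)
  B vs A: [5 vs 5, 5 vs 6, 7 vs 3] → B does not strictly dominate A (column X: 5 ≤ 5)
  B vs C: [5 vs 6, 5 vs 1, 7 vs 5] → B does not strictly dominate C (column X: 5 ≤ 6)
  C vs A: [6 vs 5, 1 vs 6, 5 vs 3] → C does not strictly dominate A (column Y: 1 ≤ 6)
  C vs B: [6 vs 5, 1 vs 5, 5 vs 7] → C does not strictly dominate B (column Y: 1 ≤ 5)
No single strategy strictly dominates all others → no strictly dominant strategy.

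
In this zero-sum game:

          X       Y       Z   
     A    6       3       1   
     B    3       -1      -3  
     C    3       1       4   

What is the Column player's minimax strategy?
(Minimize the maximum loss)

Column should play Y, value = 3

Work:
Column player minimizes Row's maximum payoff:
Column X: max payoff to Row = 6
Column Y: max payoff to Row = 3
Column Z: max payoff to Row = 4
Minimum is 3, achieved by column Y.
Minimax strategy: Y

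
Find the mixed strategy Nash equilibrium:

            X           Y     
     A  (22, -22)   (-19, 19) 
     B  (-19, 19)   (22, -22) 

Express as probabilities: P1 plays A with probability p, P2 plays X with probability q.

p = 0.5, q = 0.5

Work:
Find probabilities that make opponent indifferent:
P2 chooses q to make P1 indifferent between A and B
P1 chooses p to make P2 indifferent between X and Y
Mixed NE: P1 plays (A: 0.5, B: 0.5), P2 plays (X: 0.5, Y: 0.5)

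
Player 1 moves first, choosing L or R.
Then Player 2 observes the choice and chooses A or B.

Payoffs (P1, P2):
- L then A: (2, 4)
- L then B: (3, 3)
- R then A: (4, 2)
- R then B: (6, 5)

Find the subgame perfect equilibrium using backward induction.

P1 plays R, P2 plays A after L and B after R; Payoff (6, 5)

Work:
Backward induction:
After L: P2 chooses A → P1 gets 2
After R: P2 chooses B → P1 gets 6
P1 chooses R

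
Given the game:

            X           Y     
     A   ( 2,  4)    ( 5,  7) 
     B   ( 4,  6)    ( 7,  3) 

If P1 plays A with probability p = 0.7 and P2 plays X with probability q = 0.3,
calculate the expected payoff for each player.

E[P1] = 4.7, E[P2] = 5.44

Work:
E[P1] = p·q·π₁(A,X) + p·(1-q)·π₁(A,Y) + (1-p)·q·π₁(B,X) + (1-p)·(1-q)·π₁(B,Y)
= 0.7·0.3·2 + 0.7·0.7·5 + 0.3·0.3·4 + 0.3·0.7·7
= 4.7

E[P2] = 5.44 (similar calculation)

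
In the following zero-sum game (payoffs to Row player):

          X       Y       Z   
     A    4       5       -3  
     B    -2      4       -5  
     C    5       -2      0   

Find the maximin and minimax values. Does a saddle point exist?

Maximin = -2, Minimax = 0, Saddle: False

Work:
Row minimums: [-3, -5, -2] → maximin = -2
Column maximums: [5, 5, 0] → minimax = 0
No saddle point (maximin ≠ minimax). Mixed strategy needed.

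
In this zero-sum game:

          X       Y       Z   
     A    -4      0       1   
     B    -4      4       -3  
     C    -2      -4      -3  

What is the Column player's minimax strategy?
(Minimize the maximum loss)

Column should play X, value = -2

Work:
Column player minimizes Row's maximum payoff:
Column X: max payoff to Row = -2
Column Y: max payoff to Row = 4
Column Z: max payoff to Row = 1
Minimum is -2, achieved by column X.
Minimax strategy: X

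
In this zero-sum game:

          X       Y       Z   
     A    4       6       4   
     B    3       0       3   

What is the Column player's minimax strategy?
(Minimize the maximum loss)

Column should play X or Z (all achieve the minimum), value = 4

Work:
Column player minimizes Row's maximum payoff:
Column X: max payoff to Row = 4
Column Y: max payoff to Row = 6
Column Z: max payoff to Row = 4
Minimum is 4, achieved by columns X, Z (tied).
Each of X or Z is a minimax strategy.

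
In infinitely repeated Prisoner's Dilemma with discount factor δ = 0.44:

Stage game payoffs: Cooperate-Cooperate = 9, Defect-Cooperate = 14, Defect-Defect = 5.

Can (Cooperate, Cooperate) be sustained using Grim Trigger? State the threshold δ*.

δ* = 0.5556; since δ = 0.44 < 0.5556, cooperation cannot be sustained

Work:
For Grim Trigger:
Cooperate forever: 9/(1-δ)
Defect then punished: 14 + 5·δ/(1-δ)
Need: 9/(1-δ) ≥ 14 + 5·δ/(1-δ)
Solving: δ ≥ (T-R)/(T-P) = (14-9)/(14-5) = 0.5556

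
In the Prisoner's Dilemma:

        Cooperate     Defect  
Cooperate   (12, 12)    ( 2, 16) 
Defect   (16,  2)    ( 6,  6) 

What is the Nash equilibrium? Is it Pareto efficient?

(Defect, Defect) is NE; not Pareto efficient

Work:
Defect dominates Cooperate for both players:
If P2 cooperates: Defect (16) > Cooperate (12)
If P2 defects: Defect (6) > Cooperate (2)
NE: (Defect, Defect) with payoff (6, 6)
But (Cooperate, Cooperate) = (12, 12) Pareto dominates (6, 6)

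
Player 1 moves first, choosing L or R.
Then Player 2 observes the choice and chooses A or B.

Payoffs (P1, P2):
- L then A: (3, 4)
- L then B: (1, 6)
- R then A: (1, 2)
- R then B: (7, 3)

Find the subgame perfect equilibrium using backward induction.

P1 plays R, P2 plays B after L and B after R; Payoff (7, 3)

Work:
Backward induction:
After L: P2 chooses B → P1 gets 1
After R: P2 chooses B → P1 gets 7
P1 chooses R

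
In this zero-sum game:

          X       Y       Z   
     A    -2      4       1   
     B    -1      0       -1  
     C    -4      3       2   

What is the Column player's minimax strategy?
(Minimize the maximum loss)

Column should play X, value = -1

Work:
Column player minimizes Row's maximum payoff:
Column X: max payoff to Row = -1
Column Y: max payoff to Row = 4
Column Z: max payoff to Row = 2
Minimum is -1, achieved by column X.
Minimax strategy: X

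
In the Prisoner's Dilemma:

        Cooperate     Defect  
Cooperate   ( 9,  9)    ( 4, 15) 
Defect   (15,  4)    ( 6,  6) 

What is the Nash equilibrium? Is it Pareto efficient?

(Defect, Defect) is NE; not Pareto efficient

Work:
Defect dominates Cooperate for both players:
If P2 cooperates: Defect (15) > Cooperate (9)
If P2 defects: Defect (6) > Cooperate (4)
NE: (Defect, Defect) with payoff (6, 6)
But (Cooperate, Cooperate) = (9, 9) Pareto dominates (6, 6)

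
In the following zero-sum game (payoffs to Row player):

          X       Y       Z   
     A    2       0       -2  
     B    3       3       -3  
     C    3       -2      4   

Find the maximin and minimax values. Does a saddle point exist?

Maximin = -2, Minimax = 3, Saddle: False

Work:
Row minimums: [-2, -3, -2] → maximin = -2
Column maximums: [3, 3, 4] → minimax = 3
No saddle point (maximin ≠ minimax). Mixed strategy needed.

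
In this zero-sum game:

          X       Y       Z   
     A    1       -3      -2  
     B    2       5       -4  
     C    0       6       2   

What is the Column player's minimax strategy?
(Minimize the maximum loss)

Column should play X or Z (all achieve the minimum), value = 2

Work:
Column player minimizes Row's maximum payoff:
Column X: max payoff to Row = 2
Column Y: max payoff to Row = 6
Column Z: max payoff to Row = 2
Minimum is 2, achieved by columns X, Z (tied).
Each of X or Z is a minimax strategy.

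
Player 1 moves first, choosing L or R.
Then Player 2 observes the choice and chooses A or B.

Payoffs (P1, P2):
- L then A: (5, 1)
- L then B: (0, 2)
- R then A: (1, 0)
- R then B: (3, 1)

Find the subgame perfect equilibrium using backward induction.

P1 plays R, P2 plays B after L and B after R; Payoff (3, 1)

Work:
Backward induction:
After L: P2 chooses B → P1 gets 0
After R: P2 chooses B → P1 gets 3
P1 chooses R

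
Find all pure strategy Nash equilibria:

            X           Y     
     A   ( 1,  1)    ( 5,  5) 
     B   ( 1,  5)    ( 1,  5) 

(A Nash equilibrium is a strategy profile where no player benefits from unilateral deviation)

Nash equilibrium: (A, Y), (B, X)

Work:
Best responses:
  P1 vs X: payoffs [1, 1] → best response A/B (payoff 1)
  P1 vs Y: payoffs [5, 1] → best response A (payoff 5)
  P2 vs A: payoffs [1, 5] → best response Y (payoff 5)
  P2 vs B: payoffs [5, 5] → best response X/Y (payoff 5)
Mutual best responses: (A,Y), (B,X) → Nash equilibria.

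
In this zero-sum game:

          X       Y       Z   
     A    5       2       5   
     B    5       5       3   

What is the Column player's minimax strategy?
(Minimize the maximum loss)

Column should play X or Y or Z (all achieve the minimum), value = 5

Work:
Column player minimizes Row's maximum payoff:
Column X: max payoff to Row = 5
Column Y: max payoff to Row = 5
Column Z: max payoff to Row = 5
Minimum is 5, achieved by columns X, Y, Z (tied).
Each of X or Y or Z is a minimax strategy.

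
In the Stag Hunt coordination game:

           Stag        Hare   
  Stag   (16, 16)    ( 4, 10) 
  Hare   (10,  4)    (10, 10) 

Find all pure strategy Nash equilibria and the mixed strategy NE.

Pure NE: (Stag, Stag) and (Hare, Hare); Mixed NE: p = 0.5, q = 0.5

Work:
Check pure NE:
(Stag, Stag): (16, 16) - no unilateral deviation beneficial
(Hare, Hare): (10, 10) - no unilateral deviation beneficial
Mixed NE: P1 plays Stag with p = 0.5, P2 plays Stag with q = 0.5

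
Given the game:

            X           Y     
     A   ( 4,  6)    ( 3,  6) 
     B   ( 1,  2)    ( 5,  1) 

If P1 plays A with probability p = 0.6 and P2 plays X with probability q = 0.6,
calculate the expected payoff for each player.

E[P1] = 3.2, E[P2] = 4.24

Work:
E[P1] = p·q·π₁(A,X) + p·(1-q)·π₁(A,Y) + (1-p)·q·π₁(B,X) + (1-p)·(1-q)·π₁(B,Y)
= 0.6·0.6·4 + 0.6·0.4·3 + 0.4·0.6·1 + 0.4·0.4·5
= 3.2

E[P2] = 4.24 (similar calculation)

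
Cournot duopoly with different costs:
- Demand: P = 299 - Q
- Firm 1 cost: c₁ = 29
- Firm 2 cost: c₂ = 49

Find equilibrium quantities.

q₁* = 96.67, q₂* = 76.67

Work:
Reaction: q₁ = (299 - 29 - q₂)/2
Reaction: q₂ = (299 - 49 - q₁)/2
Solve simultaneously:
q₁* = (299 - 2×29 + 49)/3 = 96.67
q₂* = (299 - 2×49 + 29)/3 = 76.67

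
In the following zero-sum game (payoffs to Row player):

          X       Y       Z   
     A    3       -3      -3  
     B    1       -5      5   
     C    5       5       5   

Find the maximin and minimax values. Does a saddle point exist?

Maximin = 5, Minimax = 5, Saddle: True

Work:
Row minimums: [-3, -5, 5] → maximin = 5
Column maximums: [5, 5, 5] → minimax = 5
Saddle point exists! Game value = 5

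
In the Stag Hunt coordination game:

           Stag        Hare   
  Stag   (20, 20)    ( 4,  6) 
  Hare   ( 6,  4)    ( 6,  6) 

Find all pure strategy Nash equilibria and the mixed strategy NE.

Pure NE: (Stag, Stag) and (Hare, Hare); Mixed NE: p = 0.125, q = 0.125

Work:
Check pure NE:
(Stag, Stag): (20, 20) - no unilateral deviation beneficial
(Hare, Hare): (6, 6) - no unilateral deviation beneficial
Mixed NE: P1 plays Stag with p = 0.125, P2 plays Stag with q = 0.125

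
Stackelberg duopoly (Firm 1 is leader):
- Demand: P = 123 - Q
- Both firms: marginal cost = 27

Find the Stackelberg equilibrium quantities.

q₁* (leader) = 48.0, q₂* (follower) = 24.0

Work:
Follower's reaction: q₂ = (a - c - q₁)/2
Leader substitutes: π₁ = q₁·(a - q₁ - (a-c-q₁)/2 - c)
FOC: q₁* = (123 - 27)/2 = 48.00
Then: q₂* = (123 - 27 - 48.0)/2 = 24.00
Leader has first-mover advantage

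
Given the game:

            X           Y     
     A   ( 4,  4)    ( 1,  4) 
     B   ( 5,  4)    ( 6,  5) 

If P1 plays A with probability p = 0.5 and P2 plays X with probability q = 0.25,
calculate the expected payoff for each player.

E[P1] = 3.75, E[P2] = 4.375

Work:
E[P1] = p·q·π₁(A,X) + p·(1-q)·π₁(A,Y) + (1-p)·q·π₁(B,X) + (1-p)·(1-q)·π₁(B,Y)
= 0.5·0.25·4 + 0.5·0.75·1 + 0.5·0.25·5 + 0.5·0.75·6
= 3.75

E[P2] = 4.375 (similar calculation)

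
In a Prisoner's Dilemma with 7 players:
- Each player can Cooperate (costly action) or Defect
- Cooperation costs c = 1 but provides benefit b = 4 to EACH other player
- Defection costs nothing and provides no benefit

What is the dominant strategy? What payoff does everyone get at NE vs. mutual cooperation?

Dominant: Defect; NE payoff = 0; Coop payoff = 23

Work:
Defect dominates (saves cost c = 1, benefit to others is external)
NE: All defect → everyone gets 0
If all cooperate: each receives (6)×4 - 1 = 23
Social dilemma: 23 > 0 but NE gives 0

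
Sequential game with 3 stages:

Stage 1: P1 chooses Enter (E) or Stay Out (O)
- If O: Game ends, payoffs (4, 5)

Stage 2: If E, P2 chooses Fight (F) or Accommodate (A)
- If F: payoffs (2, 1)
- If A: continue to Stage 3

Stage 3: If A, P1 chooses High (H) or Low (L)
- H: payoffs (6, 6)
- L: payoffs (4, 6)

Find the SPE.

SPE: (E, A, H); Outcome (6, 6)

Work:
Stage 3: P1 chooses H (6 vs 4)
Stage 2: P2: F->1, A->6 (anticipating H). Choose A
Stage 1: P1: O->4, E->6 (anticipating A, H). Choose E
SPE path: E -> A -> H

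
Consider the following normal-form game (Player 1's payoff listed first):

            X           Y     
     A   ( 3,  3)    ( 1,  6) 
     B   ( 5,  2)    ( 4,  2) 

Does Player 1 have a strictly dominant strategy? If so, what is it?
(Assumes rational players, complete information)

Yes, Player 1's strictly dominant strategy is B

Work:
A strategy strictly dominates another if it gives a strictly higher payoff against every opponent action. Compare each pair of P1's strategies column-by-column:
  A vs B: [3 vs 5, 1 vs 4] → A does not strictly dominate B (column X: 3 ≤ 5)
  B vs A: [5 vs 3, 4 vs 1] → B strictly dominates A
B strictly dominates every other strategy → strictly dominant.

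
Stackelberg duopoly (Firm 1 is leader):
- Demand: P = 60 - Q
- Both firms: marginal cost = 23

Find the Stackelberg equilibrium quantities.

q₁* (leader) = 18.5, q₂* (follower) = 9.25

Work:
Follower's reaction: q₂ = (a - c - q₁)/2
Leader substitutes: π₁ = q₁·(a - q₁ - (a-c-q₁)/2 - c)
FOC: q₁* = (60 - 23)/2 = 18.50
Then: q₂* = (60 - 23 - 18.5)/2 = 9.25
Leader has first-mover advantage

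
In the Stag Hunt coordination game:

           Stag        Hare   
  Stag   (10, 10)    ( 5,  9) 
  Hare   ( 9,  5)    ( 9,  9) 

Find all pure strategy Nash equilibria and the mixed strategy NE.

Pure NE: (Stag, Stag) and (Hare, Hare); Mixed NE: p = 0.8, q = 0.8

Work:
Check pure NE:
(Stag, Stag): (10, 10) - no unilateral deviation beneficial
(Hare, Hare): (9, 9) - no unilateral deviation beneficial
Mixed NE: P1 plays Stag with p = 0.8, P2 plays Stag with q = 0.8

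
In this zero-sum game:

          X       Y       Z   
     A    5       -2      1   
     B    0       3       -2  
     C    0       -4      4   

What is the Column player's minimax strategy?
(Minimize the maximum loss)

Column should play Y, value = 3

Work:
Column player minimizes Row's maximum payoff:
Column X: max payoff to Row = 5
Column Y: max payoff to Row = 3
Column Z: max payoff to Row = 4
Minimum is 3, achieved by column Y.
Minimax strategy: Y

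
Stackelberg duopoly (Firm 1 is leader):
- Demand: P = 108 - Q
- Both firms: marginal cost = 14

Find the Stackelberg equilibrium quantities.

q₁* (leader) = 47.0, q₂* (follower) = 23.5

Work:
Follower's reaction: q₂ = (a - c - q₁)/2
Leader substitutes: π₁ = q₁·(a - q₁ - (a-c-q₁)/2 - c)
FOC: q₁* = (108 - 14)/2 = 47.00
Then: q₂* = (108 - 14 - 47.0)/2 = 23.50
Leader has first-mover advantage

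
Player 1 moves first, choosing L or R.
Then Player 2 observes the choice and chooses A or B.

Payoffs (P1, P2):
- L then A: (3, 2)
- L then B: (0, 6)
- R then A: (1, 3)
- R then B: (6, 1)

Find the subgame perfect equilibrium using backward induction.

P1 plays R, P2 plays B after L and A after R; Payoff (1, 3)

Work:
Backward induction:
After L: P2 chooses B → P1 gets 0
After R: P2 chooses A → P1 gets 1
P1 chooses R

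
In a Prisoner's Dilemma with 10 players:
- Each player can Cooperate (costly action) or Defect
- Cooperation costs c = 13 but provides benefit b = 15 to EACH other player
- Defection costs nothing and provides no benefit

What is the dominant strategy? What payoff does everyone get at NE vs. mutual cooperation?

Dominant: Defect; NE payoff = 0; Coop payoff = 122

Work:
Defect dominates (saves cost c = 13, benefit to others is external)
NE: All defect → everyone gets 0
If all cooperate: each receives (9)×15 - 13 = 122
Social dilemma: 122 > 0 but NE gives 0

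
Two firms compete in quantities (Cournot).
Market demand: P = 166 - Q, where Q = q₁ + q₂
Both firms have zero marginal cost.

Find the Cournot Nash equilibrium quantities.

q₁* = q₂* = 55.33; P* = 55.33

Work:
Profit: π_i = P·q_i = (a - q_i - q_j)·q_i
FOC: ∂π_i/∂q_i = a - 2q_i - q_j = 0
Reaction function: q_i = (166 - q_j)/2
Symmetry: q* = 166/3 = 55.33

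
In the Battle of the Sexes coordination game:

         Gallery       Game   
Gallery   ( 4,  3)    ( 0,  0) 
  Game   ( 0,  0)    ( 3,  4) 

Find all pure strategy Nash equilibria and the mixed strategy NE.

Pure NE: (Gallery, Gallery) and (Game, Game); Mixed NE: p = 0.5714, q = 0.4286

Work:
Check pure NE:
(Gallery, Gallery): (4, 3) - no unilateral deviation beneficial
(Game, Game): (3, 4) - no unilateral deviation beneficial
Mixed NE: P1 plays Gallery with p = 0.5714, P2 plays Gallery with q = 0.4286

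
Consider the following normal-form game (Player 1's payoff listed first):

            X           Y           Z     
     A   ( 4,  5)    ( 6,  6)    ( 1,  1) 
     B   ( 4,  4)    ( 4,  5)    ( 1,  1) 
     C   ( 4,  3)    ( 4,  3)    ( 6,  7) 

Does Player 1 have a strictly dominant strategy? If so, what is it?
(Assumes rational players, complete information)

No strictly dominant strategy exists for Player 1

Work:
A strategy strictly dominates another if it gives a strictly higher payoff against every opponent action. Compare each pair of P1's strategies column-by-column:
  A vs B: [4 vs 4, 6 vs 4, 1 vs 1] → A does not strictly dominate B (column X: 4 ≤ 4)
  A vs C: [4 vs 4, 6 vs 4, 1 vs 6] → A does not strictly dominate C (column X: 4 ≤ 4)
  B vs A: [4 vs 4, 4 vs 6, 1 vs 1] → B does not strictly dominate A (column X: 4 ≤ 4)
  B vs C: [4 vs 4, 4 vs 4, 1 vs 6] → B does not strictly dominate C (column X: 4 ≤ 4)
  C vs A: [4 vs 4, 4 vs 6, 6 vs 1] → C does not strictly dominate A (column X: 4 ≤ 4)
  C vs B: [4 vs 4, 4 vs 4, 6 vs 1] → C does not strictly dominate B (column X: 4 ≤ 4)
No single strategy strictly dominates all others → no strictly dominant strategy.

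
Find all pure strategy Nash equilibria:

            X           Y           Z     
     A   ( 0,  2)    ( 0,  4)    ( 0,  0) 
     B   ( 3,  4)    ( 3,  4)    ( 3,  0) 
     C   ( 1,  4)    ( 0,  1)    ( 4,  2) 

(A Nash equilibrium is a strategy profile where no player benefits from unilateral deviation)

Nash equilibrium: (B, X), (B, Y)

Work:
Best responses:
  P1 vs X: payoffs [0, 3, 1] → best response B (payoff 3)
  P1 vs Y: payoffs [0, 3, 0] → best response B (payoff 3)
  P1 vs Z: payoffs [0, 3, 4] → best response C (payoff 4)
  P2 vs A: payoffs [2, 4, 0] → best response Y (payoff 4)
  P2 vs B: payoffs [4, 4, 0] → best response X/Y (payoff 4)
  P2 vs C: payoffs [4, 1, 2] → best response X (payoff 4)
Mutual best responses: (B,X), (B,Y) → Nash equilibria.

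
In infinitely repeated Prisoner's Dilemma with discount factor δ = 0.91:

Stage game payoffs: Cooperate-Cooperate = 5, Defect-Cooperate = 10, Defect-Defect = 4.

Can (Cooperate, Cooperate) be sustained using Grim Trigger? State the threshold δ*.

δ* = 0.8333; since δ = 0.91 ≥ 0.8333, cooperation can be sustained

Work:
For Grim Trigger:
Cooperate forever: 5/(1-δ)
Defect then punished: 10 + 4·δ/(1-δ)
Need: 5/(1-δ) ≥ 10 + 4·δ/(1-δ)
Solving: δ ≥ (T-R)/(T-P) = (10-5)/(10-4) = 0.8333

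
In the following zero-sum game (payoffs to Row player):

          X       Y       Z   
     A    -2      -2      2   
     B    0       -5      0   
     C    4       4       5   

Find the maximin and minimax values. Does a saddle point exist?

Maximin = 4, Minimax = 4, Saddle: True

Work:
Row minimums: [-2, -5, 4] → maximin = 4
Column maximums: [4, 4, 5] → minimax = 4
Saddle point exists! Game value = 4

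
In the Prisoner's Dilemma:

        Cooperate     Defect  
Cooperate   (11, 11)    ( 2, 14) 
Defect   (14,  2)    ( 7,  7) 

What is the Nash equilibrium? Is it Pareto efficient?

(Defect, Defect) is NE; not Pareto efficient

Work:
Defect dominates Cooperate for both players:
If P2 cooperates: Defect (14) > Cooperate (11)
If P2 defects: Defect (7) > Cooperate (2)
NE: (Defect, Defect) with payoff (7, 7)
But (Cooperate, Cooperate) = (11, 11) Pareto dominates (7, 7)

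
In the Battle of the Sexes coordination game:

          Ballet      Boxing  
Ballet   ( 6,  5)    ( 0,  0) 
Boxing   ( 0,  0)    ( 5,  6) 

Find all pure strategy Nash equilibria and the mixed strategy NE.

Pure NE: (Ballet, Ballet) and (Boxing, Boxing); Mixed NE: p = 0.5455, q = 0.4545

Work:
Check pure NE:
(Ballet, Ballet): (6, 5) - no unilateral deviation beneficial
(Boxing, Boxing): (5, 6) - no unilateral deviation beneficial
Mixed NE: P1 plays Ballet with p = 0.5455, P2 plays Ballet with q = 0.4545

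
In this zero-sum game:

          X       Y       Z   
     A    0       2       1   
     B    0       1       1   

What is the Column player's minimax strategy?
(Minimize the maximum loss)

Column should play X, value = 0

Work:
Column player minimizes Row's maximum payoff:
Column X: max payoff to Row = 0
Column Y: max payoff to Row = 2
Column Z: max payoff to Row = 1
Minimum is 0, achieved by column X.
Minimax strategy: X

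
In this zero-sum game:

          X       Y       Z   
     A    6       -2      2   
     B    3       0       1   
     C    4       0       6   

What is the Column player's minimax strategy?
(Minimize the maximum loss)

Column should play Y, value = 0

Work:
Column player minimizes Row's maximum payoff:
Column X: max payoff to Row = 6
Column Y: max payoff to Row = 0
Column Z: max payoff to Row = 6
Minimum is 0, achieved by column Y.
Minimax strategy: Y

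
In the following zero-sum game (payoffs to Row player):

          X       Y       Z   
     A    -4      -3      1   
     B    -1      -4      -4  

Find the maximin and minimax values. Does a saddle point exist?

Maximin = -4, Minimax = -3, Saddle: False

Work:
Row minimums: [-4, -4] → maximin = -4
Column maximums: [-1, -3, 1] → minimax = -3
No saddle point (maximin ≠ minimax). Mixed strategy needed.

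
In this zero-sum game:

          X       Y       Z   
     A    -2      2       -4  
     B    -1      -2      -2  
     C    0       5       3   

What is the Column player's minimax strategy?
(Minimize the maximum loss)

Column should play X, value = 0

Work:
Column player minimizes Row's maximum payoff:
Column X: max payoff to Row = 0
Column Y: max payoff to Row = 5
Column Z: max payoff to Row = 3
Minimum is 0, achieved by column X.
Minimax strategy: X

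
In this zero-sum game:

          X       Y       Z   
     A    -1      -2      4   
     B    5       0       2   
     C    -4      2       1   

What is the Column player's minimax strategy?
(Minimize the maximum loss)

Column should play Y, value = 2

Work:
Column player minimizes Row's maximum payoff:
Column X: max payoff to Row = 5
Column Y: max payoff to Row = 2
Column Z: max payoff to Row = 4
Minimum is 2, achieved by column Y.
Minimax strategy: Y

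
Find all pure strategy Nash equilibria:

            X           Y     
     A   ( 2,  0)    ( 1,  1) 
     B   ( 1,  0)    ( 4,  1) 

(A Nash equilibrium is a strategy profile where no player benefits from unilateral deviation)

Nash equilibrium: (B, Y)

Work:
Best responses:
  P1 vs X: payoffs [2, 1] → best response A (payoff 2)
  P1 vs Y: payoffs [1, 4] → best response B (payoff 4)
  P2 vs A: payoffs [0, 1] → best response Y (payoff 1)
  P2 vs B: payoffs [0, 1] → best response Y (payoff 1)
Mutual best responses: (B,Y) → Nash equilibria.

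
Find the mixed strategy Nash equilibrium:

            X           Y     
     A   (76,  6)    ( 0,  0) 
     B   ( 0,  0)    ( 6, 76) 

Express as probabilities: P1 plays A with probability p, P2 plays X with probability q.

p = 0.9268, q = 0.0732

Work:
Find probabilities that make opponent indifferent:
P2 chooses q to make P1 indifferent between A and B
P1 chooses p to make P2 indifferent between X and Y
Mixed NE: P1 plays (A: 0.9268, B: 0.0732), P2 plays (X: 0.0732, Y: 0.9268)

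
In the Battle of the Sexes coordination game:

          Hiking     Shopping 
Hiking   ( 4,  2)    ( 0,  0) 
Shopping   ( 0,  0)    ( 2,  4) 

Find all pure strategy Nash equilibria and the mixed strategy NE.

Pure NE: (Hiking, Hiking) and (Shopping, Shopping); Mixed NE: p = 0.6667, q = 0.3333

Work:
Check pure NE:
(Hiking, Hiking): (4, 2) - no unilateral deviation beneficial
(Shopping, Shopping): (2, 4) - no unilateral deviation beneficial
Mixed NE: P1 plays Hiking with p = 0.6667, P2 plays Hiking with q = 0.3333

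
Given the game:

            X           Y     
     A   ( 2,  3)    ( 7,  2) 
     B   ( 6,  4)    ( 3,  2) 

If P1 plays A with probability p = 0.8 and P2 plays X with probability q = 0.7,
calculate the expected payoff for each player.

E[P1] = 3.82, E[P2] = 2.84

Work:
E[P1] = p·q·π₁(A,X) + p·(1-q)·π₁(A,Y) + (1-p)·q·π₁(B,X) + (1-p)·(1-q)·π₁(B,Y)
= 0.8·0.7·2 + 0.8·0.3·7 + 0.2·0.7·6 + 0.2·0.3·3
= 3.82

E[P2] = 2.84 (similar calculation)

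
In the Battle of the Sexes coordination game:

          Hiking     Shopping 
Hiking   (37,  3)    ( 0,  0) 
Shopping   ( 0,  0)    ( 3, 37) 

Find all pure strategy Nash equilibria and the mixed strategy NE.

Pure NE: (Hiking, Hiking) and (Shopping, Shopping); Mixed NE: p = 0.925, q = 0.075

Work:
Check pure NE:
(Hiking, Hiking): (37, 3) - no unilateral deviation beneficial
(Shopping, Shopping): (3, 37) - no unilateral deviation beneficial
Mixed NE: P1 plays Hiking with p = 0.925, P2 plays Hiking with q = 0.075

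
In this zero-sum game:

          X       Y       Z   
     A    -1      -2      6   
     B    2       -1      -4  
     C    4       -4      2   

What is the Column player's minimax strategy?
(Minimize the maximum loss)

Column should play Y, value = -1

Work:
Column player minimizes Row's maximum payoff:
Column X: max payoff to Row = 4
Column Y: max payoff to Row = -1
Column Z: max payoff to Row = 6
Minimum is -1, achieved by column Y.
Minimax strategy: Y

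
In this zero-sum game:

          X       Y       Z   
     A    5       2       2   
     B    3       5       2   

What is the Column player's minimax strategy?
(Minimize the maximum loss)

Column should play Z, value = 2

Work:
Column player minimizes Row's maximum payoff:
Column X: max payoff to Row = 5
Column Y: max payoff to Row = 5
Column Z: max payoff to Row = 2
Minimum is 2, achieved by column Z.
Minimax strategy: Z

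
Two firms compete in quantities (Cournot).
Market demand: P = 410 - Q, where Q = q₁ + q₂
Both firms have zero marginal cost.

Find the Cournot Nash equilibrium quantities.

q₁* = q₂* = 136.67; P* = 136.67

Work:
Profit: π_i = P·q_i = (a - q_i - q_j)·q_i
FOC: ∂π_i/∂q_i = a - 2q_i - q_j = 0
Reaction function: q_i = (410 - q_j)/2
Symmetry: q* = 410/3 = 136.67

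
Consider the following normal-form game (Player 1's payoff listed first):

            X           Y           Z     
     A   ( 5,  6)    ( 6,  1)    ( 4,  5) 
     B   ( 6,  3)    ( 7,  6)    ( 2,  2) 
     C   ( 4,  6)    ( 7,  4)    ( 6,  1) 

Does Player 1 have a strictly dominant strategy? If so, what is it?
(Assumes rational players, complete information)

No strictly dominant strategy exists for Player 1

Work:
A strategy strictly dominates another if it gives a strictly higher payoff against every opponent action. Compare each pair of P1's strategies column-by-column:
  A vs B: [5 vs 6, 6 vs 7, 4 vs 2] → A does not strictly dominate B (column X: 5 ≤ 6)
  A vs C: [5 vs 4, 6 vs 7, 4 vs 6] → A does not strictly dominate C (column Y: 6 ≤ 7)
  B vs A: [6 vs 5, 7 vs 6, 2 vs 4] → B does not strictly dominate A (column Z: 2 ≤ 4)
  B vs C: [6 vs 4, 7 vs 7, 2 vs 6] → B does not strictly dominate C (column Y: 7 ≤ 7)
  C vs A: [4 vs 5, 7 vs 6, 6 vs 4] → C does not strictly dominate A (column X: 4 ≤ 5)
  C vs B: [4 vs 6, 7 vs 7, 6 vs 2] → C does not strictly dominate B (column X: 4 ≤ 6)
No single strategy strictly dominates all others → no strictly dominant strategy.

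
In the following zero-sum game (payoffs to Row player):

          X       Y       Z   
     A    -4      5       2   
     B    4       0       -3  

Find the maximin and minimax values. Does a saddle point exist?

Maximin = -3, Minimax = 2, Saddle: False

Work:
Row minimums: [-4, -3] → maximin = -3
Column maximums: [4, 5, 2] → minimax = 2
No saddle point (maximin ≠ minimax). Mixed strategy needed.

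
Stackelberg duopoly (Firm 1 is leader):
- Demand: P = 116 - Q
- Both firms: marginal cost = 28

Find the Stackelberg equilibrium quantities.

q₁* (leader) = 44.0, q₂* (follower) = 22.0

Work:
Follower's reaction: q₂ = (a - c - q₁)/2
Leader substitutes: π₁ = q₁·(a - q₁ - (a-c-q₁)/2 - c)
FOC: q₁* = (116 - 28)/2 = 44.00
Then: q₂* = (116 - 28 - 44.0)/2 = 22.00
Leader has first-mover advantage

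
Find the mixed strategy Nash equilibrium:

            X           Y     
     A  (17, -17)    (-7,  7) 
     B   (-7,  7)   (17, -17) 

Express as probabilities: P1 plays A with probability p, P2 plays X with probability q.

p = 0.5, q = 0.5

Work:
Find probabilities that make opponent indifferent:
P2 chooses q to make P1 indifferent between A and B
P1 chooses p to make P2 indifferent between X and Y
Mixed NE: P1 plays (A: 0.5, B: 0.5), P2 plays (X: 0.5, Y: 0.5)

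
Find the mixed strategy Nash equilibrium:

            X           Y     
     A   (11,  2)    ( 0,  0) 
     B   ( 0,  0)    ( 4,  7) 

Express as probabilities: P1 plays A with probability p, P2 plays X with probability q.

p = 0.7778, q = 0.2667

Work:
Find probabilities that make opponent indifferent:
P2 chooses q to make P1 indifferent between A and B
P1 chooses p to make P2 indifferent between X and Y
Mixed NE: P1 plays (A: 0.7778, B: 0.2222), P2 plays (X: 0.2667, Y: 0.7333)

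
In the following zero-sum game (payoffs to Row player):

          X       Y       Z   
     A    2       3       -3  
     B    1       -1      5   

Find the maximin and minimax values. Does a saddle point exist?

Maximin = -1, Minimax = 2, Saddle: False

Work:
Row minimums: [-3, -1] → maximin = -1
Column maximums: [2, 3, 5] → minimax = 2
No saddle point (maximin ≠ minimax). Mixed strategy needed.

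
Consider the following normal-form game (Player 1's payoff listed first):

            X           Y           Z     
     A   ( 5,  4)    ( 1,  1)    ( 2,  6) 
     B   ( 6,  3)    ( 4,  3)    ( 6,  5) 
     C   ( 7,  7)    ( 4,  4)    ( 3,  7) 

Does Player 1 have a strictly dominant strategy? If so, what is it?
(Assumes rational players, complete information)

No strictly dominant strategy exists for Player 1

Work:
A strategy strictly dominates another if it gives a strictly higher payoff against every opponent action. Compare each pair of P1's strategies column-by-column:
  A vs B: [5 vs 6, 1 vs 4, 2 vs 6] → A does not strictly dominate B (column X: 5 ≤ 6)
  A vs C: [5 vs 7, 1 vs 4, 2 vs 3] → A does not strictly dominate C (column X: 5 ≤ 7)
  B vs A: [6 vs 5, 4 vs 1, 6 vs 2] → B strictly dominates A
  B vs C: [6 vs 7, 4 vs 4, 6 vs 3] → B does not strictly dominate C (column X: 6 ≤ 7)
  C vs A: [7 vs 5, 4 vs 1, 3 vs 2] → C strictly dominates A
  C vs B: [7 vs 6, 4 vs 4, 3 vs 6] → C does not strictly dominate B (column Y: 4 ≤ 4)
No single strategy strictly dominates all others → no strictly dominant strategy.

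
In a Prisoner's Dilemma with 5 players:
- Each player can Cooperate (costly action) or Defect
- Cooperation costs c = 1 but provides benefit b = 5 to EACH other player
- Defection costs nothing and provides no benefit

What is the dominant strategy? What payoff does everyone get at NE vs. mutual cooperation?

Dominant: Defect; NE payoff = 0; Coop payoff = 19

Work:
Defect dominates (saves cost c = 1, benefit to others is external)
NE: All defect → everyone gets 0
If all cooperate: each receives (4)×5 - 1 = 19
Social dilemma: 19 > 0 but NE gives 0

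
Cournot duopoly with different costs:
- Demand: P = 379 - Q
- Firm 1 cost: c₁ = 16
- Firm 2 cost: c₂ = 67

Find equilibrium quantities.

q₁* = 138.0, q₂* = 87.0

Work:
Reaction: q₁ = (379 - 16 - q₂)/2
Reaction: q₂ = (379 - 67 - q₁)/2
Solve simultaneously:
q₁* = (379 - 2×16 + 67)/3 = 138.0
q₂* = (379 - 2×67 + 16)/3 = 87.0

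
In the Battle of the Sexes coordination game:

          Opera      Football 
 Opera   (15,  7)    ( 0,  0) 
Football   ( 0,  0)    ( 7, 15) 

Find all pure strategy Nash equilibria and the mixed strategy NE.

Pure NE: (Opera, Opera) and (Football, Football); Mixed NE: p = 0.6818, q = 0.3182

Work:
Check pure NE:
(Opera, Opera): (15, 7) - no unilateral deviation beneficial
(Football, Football): (7, 15) - no unilateral deviation beneficial
Mixed NE: P1 plays Opera with p = 0.6818, P2 plays Opera with q = 0.3182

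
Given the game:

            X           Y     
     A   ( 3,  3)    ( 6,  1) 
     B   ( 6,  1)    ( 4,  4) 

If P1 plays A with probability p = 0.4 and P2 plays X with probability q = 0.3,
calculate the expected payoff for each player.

E[P1] = 4.8, E[P2] = 2.5

Work:
E[P1] = p·q·π₁(A,X) + p·(1-q)·π₁(A,Y) + (1-p)·q·π₁(B,X) + (1-p)·(1-q)·π₁(B,Y)
= 0.4·0.3·3 + 0.4·0.7·6 + 0.6·0.3·6 + 0.6·0.7·4
= 4.8

E[P2] = 2.5 (similar calculation)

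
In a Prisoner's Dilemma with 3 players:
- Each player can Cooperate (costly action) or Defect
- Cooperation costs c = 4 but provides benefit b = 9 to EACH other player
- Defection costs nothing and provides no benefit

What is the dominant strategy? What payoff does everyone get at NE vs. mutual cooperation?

Dominant: Defect; NE payoff = 0; Coop payoff = 14

Work:
Defect dominates (saves cost c = 4, benefit to others is external)
NE: All defect → everyone gets 0
If all cooperate: each receives (2)×9 - 4 = 14
Social dilemma: 14 > 0 but NE gives 0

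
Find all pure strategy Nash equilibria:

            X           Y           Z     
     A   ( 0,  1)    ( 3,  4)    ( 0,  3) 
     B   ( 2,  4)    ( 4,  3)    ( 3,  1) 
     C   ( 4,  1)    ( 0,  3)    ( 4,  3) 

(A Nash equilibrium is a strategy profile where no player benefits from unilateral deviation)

Nash equilibrium: (C, Z)

Work:
Best responses:
  P1 vs X: payoffs [0, 2, 4] → best response C (payoff 4)
  P1 vs Y: payoffs [3, 4, 0] → best response B (payoff 4)
  P1 vs Z: payoffs [0, 3, 4] → best response C (payoff 4)
  P2 vs A: payoffs [1, 4, 3] → best response Y (payoff 4)
  P2 vs B: payoffs [4, 3, 1] → best response X (payoff 4)
  P2 vs C: payoffs [1, 3, 3] → best response Y/Z (payoff 3)
Mutual best responses: (C,Z) → Nash equilibria.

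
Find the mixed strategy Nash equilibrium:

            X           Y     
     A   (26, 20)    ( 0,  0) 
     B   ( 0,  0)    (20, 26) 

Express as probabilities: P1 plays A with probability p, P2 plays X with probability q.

p = 0.5652, q = 0.4348

Work:
Find probabilities that make opponent indifferent:
P2 chooses q to make P1 indifferent between A and B
P1 chooses p to make P2 indifferent between X and Y
Mixed NE: P1 plays (A: 0.5652, B: 0.4348), P2 plays (X: 0.4348, Y: 0.5652)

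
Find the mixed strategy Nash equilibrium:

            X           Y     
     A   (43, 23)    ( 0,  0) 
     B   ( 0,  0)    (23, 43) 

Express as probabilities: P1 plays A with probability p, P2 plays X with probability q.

p = 0.6515, q = 0.3485

Work:
Find probabilities that make opponent indifferent:
P2 chooses q to make P1 indifferent between A and B
P1 chooses p to make P2 indifferent between X and Y
Mixed NE: P1 plays (A: 0.6515, B: 0.3485), P2 plays (X: 0.3485, Y: 0.6515)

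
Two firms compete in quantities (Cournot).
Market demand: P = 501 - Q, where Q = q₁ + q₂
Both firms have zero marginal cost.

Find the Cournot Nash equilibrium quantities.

q₁* = q₂* = 167.0; P* = 167.0

Work:
Profit: π_i = P·q_i = (a - q_i - q_j)·q_i
FOC: ∂π_i/∂q_i = a - 2q_i - q_j = 0
Reaction function: q_i = (501 - q_j)/2
Symmetry: q* = 501/3 = 167.0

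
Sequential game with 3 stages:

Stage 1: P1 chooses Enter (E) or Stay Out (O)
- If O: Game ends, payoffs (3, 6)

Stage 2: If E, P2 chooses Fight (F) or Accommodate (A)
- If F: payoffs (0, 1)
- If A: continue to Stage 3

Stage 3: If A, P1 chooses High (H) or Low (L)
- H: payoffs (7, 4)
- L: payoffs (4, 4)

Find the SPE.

SPE: (E, A, H); Outcome (7, 4)

Work:
Stage 3: P1 chooses H (7 vs 4)
Stage 2: P2: F->1, A->4 (anticipating H). Choose A
Stage 1: P1: O->3, E->7 (anticipating A, H). Choose E
SPE path: E -> A -> H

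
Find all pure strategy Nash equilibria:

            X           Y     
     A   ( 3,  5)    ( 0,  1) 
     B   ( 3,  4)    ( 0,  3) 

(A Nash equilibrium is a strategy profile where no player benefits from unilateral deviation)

Nash equilibrium: (A, X), (B, X)

Work:
Best responses:
  P1 vs X: payoffs [3, 3] → best response A/B (payoff 3)
  P1 vs Y: payoffs [0, 0] → best response A/B (payoff 0)
  P2 vs A: payoffs [5, 1] → best response X (payoff 5)
  P2 vs B: payoffs [4, 3] → best response X (payoff 4)
Mutual best responses: (A,X), (B,X) → Nash equilibria.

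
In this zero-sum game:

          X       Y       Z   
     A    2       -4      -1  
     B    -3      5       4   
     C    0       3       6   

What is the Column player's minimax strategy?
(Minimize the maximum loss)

Column should play X, value = 2

Work:
Column player minimizes Row's maximum payoff:
Column X: max payoff to Row = 2
Column Y: max payoff to Row = 5
Column Z: max payoff to Row = 6
Minimum is 2, achieved by column X.
Minimax strategy: X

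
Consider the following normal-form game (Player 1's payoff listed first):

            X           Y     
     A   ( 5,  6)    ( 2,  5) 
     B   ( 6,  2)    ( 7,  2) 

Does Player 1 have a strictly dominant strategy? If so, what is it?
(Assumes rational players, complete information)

Yes, Player 1's strictly dominant strategy is B

Work:
A strategy strictly dominates another if it gives a strictly higher payoff against every opponent action. Compare each pair of P1's strategies column-by-column:
  A vs B: [5 vs 6, 2 vs 7] → A does not strictly dominate B (column X: 5 ≤ 6)
  B vs A: [6 vs 5, 7 vs 2] → B strictly dominates A
B strictly dominates every other strategy → strictly dominant.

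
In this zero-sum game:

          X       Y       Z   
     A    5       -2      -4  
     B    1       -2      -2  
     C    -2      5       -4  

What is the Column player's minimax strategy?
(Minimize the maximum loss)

Column should play Z, value = -2

Work:
Column player minimizes Row's maximum payoff:
Column X: max payoff to Row = 5
Column Y: max payoff to Row = 5
Column Z: max payoff to Row = -2
Minimum is -2, achieved by column Z.
Minimax strategy: Z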